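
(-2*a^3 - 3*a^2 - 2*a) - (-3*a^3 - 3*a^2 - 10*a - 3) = a^3 + 8*a + 3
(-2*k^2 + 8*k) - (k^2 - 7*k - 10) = -3*k^2 + 15*k + 10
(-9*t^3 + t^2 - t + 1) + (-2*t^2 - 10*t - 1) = -9*t^3 - t^2 - 11*t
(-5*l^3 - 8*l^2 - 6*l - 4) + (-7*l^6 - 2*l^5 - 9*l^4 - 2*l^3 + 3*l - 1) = -7*l^6 - 2*l^5 - 9*l^4 - 7*l^3 - 8*l^2 - 3*l - 5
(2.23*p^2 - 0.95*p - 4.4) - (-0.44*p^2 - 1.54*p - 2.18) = 2.67*p^2 + 0.59*p - 2.22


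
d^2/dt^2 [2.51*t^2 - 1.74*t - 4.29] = 5.02000000000000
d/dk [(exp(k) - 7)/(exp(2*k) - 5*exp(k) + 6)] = (-(exp(k) - 7)*(2*exp(k) - 5) + exp(2*k) - 5*exp(k) + 6)*exp(k)/(exp(2*k) - 5*exp(k) + 6)^2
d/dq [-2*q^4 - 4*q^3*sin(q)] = -4*q^2*(q*cos(q) + 2*q + 3*sin(q))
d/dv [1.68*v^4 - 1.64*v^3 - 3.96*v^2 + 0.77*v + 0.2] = 6.72*v^3 - 4.92*v^2 - 7.92*v + 0.77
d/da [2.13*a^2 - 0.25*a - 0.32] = 4.26*a - 0.25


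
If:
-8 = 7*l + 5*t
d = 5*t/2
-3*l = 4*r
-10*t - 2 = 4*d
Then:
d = -1/4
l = -15/14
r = 45/56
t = -1/10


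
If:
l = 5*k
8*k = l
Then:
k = 0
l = 0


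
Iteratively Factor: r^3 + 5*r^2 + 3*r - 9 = (r - 1)*(r^2 + 6*r + 9) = (r - 1)*(r + 3)*(r + 3)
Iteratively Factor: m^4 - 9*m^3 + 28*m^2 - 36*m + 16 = (m - 2)*(m^3 - 7*m^2 + 14*m - 8) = (m - 2)^2*(m^2 - 5*m + 4) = (m - 4)*(m - 2)^2*(m - 1)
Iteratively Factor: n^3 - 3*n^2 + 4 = (n - 2)*(n^2 - n - 2) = (n - 2)^2*(n + 1)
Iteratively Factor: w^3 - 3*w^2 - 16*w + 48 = (w - 4)*(w^2 + w - 12) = (w - 4)*(w - 3)*(w + 4)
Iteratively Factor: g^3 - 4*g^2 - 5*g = (g + 1)*(g^2 - 5*g) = g*(g + 1)*(g - 5)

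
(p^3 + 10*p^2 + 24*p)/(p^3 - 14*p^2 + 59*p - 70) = p*(p^2 + 10*p + 24)/(p^3 - 14*p^2 + 59*p - 70)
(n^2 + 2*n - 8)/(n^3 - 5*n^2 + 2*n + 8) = (n + 4)/(n^2 - 3*n - 4)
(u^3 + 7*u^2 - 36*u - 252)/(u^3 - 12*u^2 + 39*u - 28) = (u^3 + 7*u^2 - 36*u - 252)/(u^3 - 12*u^2 + 39*u - 28)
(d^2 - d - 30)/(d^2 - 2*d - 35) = (d - 6)/(d - 7)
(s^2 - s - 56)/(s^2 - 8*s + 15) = (s^2 - s - 56)/(s^2 - 8*s + 15)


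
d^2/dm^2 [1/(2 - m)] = -2/(m - 2)^3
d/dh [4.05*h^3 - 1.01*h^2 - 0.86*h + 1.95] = 12.15*h^2 - 2.02*h - 0.86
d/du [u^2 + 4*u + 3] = 2*u + 4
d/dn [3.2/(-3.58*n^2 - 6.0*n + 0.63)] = (22.912*n + 19.2)/(3.58*n^2 + 6.0*n - 0.63)^2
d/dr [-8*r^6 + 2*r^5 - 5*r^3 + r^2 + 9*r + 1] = -48*r^5 + 10*r^4 - 15*r^2 + 2*r + 9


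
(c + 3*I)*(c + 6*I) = c^2 + 9*I*c - 18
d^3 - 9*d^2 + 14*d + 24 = (d - 6)*(d - 4)*(d + 1)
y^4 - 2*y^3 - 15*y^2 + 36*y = y*(y - 3)^2*(y + 4)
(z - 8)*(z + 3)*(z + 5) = z^3 - 49*z - 120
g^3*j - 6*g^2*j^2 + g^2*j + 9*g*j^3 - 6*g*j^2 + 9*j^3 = (g - 3*j)^2*(g*j + j)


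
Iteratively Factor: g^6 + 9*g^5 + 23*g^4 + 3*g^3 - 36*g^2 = (g + 3)*(g^5 + 6*g^4 + 5*g^3 - 12*g^2) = (g + 3)^2*(g^4 + 3*g^3 - 4*g^2) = g*(g + 3)^2*(g^3 + 3*g^2 - 4*g) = g*(g + 3)^2*(g + 4)*(g^2 - g) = g^2*(g + 3)^2*(g + 4)*(g - 1)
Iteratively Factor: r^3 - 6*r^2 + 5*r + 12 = (r - 4)*(r^2 - 2*r - 3) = (r - 4)*(r + 1)*(r - 3)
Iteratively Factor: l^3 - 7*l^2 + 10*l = (l)*(l^2 - 7*l + 10) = l*(l - 5)*(l - 2)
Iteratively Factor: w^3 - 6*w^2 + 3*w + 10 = (w - 2)*(w^2 - 4*w - 5) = (w - 2)*(w + 1)*(w - 5)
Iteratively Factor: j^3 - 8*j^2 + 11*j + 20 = (j - 5)*(j^2 - 3*j - 4) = (j - 5)*(j + 1)*(j - 4)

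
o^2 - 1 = (o - 1)*(o + 1)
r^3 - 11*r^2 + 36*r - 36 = (r - 6)*(r - 3)*(r - 2)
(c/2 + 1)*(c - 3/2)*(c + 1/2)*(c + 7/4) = c^4/2 + 11*c^3/8 - c^2/2 - 101*c/32 - 21/16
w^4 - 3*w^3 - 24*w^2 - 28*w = w*(w - 7)*(w + 2)^2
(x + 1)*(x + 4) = x^2 + 5*x + 4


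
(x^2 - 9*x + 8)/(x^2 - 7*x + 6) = (x - 8)/(x - 6)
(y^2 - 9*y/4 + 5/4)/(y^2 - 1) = (y - 5/4)/(y + 1)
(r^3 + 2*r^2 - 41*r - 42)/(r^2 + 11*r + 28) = (r^2 - 5*r - 6)/(r + 4)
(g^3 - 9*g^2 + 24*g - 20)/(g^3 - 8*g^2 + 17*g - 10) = (g - 2)/(g - 1)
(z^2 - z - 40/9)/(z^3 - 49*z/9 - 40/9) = 1/(z + 1)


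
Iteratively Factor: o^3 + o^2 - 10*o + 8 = (o - 2)*(o^2 + 3*o - 4) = (o - 2)*(o - 1)*(o + 4)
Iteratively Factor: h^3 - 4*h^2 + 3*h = (h - 1)*(h^2 - 3*h) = (h - 3)*(h - 1)*(h)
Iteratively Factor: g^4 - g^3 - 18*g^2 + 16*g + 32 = (g + 1)*(g^3 - 2*g^2 - 16*g + 32) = (g - 4)*(g + 1)*(g^2 + 2*g - 8) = (g - 4)*(g + 1)*(g + 4)*(g - 2)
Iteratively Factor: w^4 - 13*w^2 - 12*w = (w)*(w^3 - 13*w - 12) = w*(w - 4)*(w^2 + 4*w + 3) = w*(w - 4)*(w + 1)*(w + 3)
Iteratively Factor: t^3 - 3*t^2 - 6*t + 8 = (t + 2)*(t^2 - 5*t + 4) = (t - 1)*(t + 2)*(t - 4)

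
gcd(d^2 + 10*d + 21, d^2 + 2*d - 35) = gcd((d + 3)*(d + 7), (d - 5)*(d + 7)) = d + 7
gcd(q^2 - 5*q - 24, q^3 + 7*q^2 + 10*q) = 1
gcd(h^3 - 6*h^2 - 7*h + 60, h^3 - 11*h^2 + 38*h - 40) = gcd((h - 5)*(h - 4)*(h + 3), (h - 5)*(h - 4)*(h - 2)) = h^2 - 9*h + 20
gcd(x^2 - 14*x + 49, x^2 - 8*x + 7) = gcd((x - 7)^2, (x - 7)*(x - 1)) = x - 7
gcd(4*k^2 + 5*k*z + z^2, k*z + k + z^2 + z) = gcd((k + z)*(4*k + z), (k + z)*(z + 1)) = k + z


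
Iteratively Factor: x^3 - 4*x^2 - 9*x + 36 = (x + 3)*(x^2 - 7*x + 12) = (x - 4)*(x + 3)*(x - 3)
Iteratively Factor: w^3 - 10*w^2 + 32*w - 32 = (w - 4)*(w^2 - 6*w + 8) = (w - 4)*(w - 2)*(w - 4)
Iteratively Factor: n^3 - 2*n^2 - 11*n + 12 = (n - 1)*(n^2 - n - 12) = (n - 4)*(n - 1)*(n + 3)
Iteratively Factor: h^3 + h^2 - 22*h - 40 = (h + 4)*(h^2 - 3*h - 10) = (h + 2)*(h + 4)*(h - 5)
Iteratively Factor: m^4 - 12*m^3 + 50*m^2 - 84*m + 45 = (m - 3)*(m^3 - 9*m^2 + 23*m - 15) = (m - 3)*(m - 1)*(m^2 - 8*m + 15) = (m - 5)*(m - 3)*(m - 1)*(m - 3)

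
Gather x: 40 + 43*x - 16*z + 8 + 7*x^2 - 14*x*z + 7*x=7*x^2 + x*(50 - 14*z) - 16*z + 48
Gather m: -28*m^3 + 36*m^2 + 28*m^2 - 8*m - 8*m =-28*m^3 + 64*m^2 - 16*m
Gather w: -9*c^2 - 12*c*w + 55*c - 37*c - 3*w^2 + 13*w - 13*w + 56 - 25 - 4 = -9*c^2 - 12*c*w + 18*c - 3*w^2 + 27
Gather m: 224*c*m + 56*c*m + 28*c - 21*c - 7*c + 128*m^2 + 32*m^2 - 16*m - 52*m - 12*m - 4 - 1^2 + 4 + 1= 160*m^2 + m*(280*c - 80)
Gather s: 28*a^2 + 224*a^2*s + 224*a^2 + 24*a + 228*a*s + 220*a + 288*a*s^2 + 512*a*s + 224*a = 252*a^2 + 288*a*s^2 + 468*a + s*(224*a^2 + 740*a)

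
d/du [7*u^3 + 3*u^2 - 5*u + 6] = 21*u^2 + 6*u - 5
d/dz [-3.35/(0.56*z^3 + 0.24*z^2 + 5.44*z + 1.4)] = (5.628*z^2 + 1.608*z + 18.224)/(0.56*z^3 + 0.24*z^2 + 5.44*z + 1.4)^2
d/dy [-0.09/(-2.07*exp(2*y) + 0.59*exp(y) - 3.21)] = (0.0531 - 0.3726*exp(y))*exp(y)/(2.07*exp(2*y) - 0.59*exp(y) + 3.21)^2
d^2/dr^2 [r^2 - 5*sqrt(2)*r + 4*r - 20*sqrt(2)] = 2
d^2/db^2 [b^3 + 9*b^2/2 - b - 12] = 6*b + 9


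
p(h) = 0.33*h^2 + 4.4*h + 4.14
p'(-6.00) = 0.44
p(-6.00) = -10.38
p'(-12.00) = -3.52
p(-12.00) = -1.14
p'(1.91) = 5.66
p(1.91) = 13.75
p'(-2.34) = 2.86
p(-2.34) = -4.35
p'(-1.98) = 3.09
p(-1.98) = -3.28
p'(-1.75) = 3.24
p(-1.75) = -2.55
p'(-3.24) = 2.26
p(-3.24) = -6.65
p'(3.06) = 6.42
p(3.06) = 20.69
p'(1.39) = 5.32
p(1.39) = 10.89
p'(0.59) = 4.79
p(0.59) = 6.85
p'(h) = 0.66*h + 4.4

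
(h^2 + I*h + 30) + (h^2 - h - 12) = 2*h^2 - h + I*h + 18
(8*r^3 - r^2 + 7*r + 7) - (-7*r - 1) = 8*r^3 - r^2 + 14*r + 8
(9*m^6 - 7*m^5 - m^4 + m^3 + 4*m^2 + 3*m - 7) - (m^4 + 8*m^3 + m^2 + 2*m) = 9*m^6 - 7*m^5 - 2*m^4 - 7*m^3 + 3*m^2 + m - 7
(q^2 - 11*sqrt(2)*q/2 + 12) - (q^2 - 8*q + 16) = -11*sqrt(2)*q/2 + 8*q - 4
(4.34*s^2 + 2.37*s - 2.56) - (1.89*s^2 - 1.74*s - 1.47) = 2.45*s^2 + 4.11*s - 1.09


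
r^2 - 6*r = r*(r - 6)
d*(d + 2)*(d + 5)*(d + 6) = d^4 + 13*d^3 + 52*d^2 + 60*d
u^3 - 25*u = u*(u - 5)*(u + 5)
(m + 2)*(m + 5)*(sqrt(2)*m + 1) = sqrt(2)*m^3 + m^2 + 7*sqrt(2)*m^2 + 7*m + 10*sqrt(2)*m + 10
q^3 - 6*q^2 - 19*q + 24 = (q - 8)*(q - 1)*(q + 3)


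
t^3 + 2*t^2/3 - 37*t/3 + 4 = (t - 3)*(t - 1/3)*(t + 4)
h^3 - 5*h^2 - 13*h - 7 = (h - 7)*(h + 1)^2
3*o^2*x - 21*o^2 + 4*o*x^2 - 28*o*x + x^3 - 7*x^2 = (o + x)*(3*o + x)*(x - 7)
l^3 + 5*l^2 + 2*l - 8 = (l - 1)*(l + 2)*(l + 4)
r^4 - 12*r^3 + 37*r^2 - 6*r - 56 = (r - 7)*(r - 4)*(r - 2)*(r + 1)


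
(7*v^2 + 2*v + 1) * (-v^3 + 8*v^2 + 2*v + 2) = -7*v^5 + 54*v^4 + 29*v^3 + 26*v^2 + 6*v + 2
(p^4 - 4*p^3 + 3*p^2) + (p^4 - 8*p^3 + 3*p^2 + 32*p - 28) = 2*p^4 - 12*p^3 + 6*p^2 + 32*p - 28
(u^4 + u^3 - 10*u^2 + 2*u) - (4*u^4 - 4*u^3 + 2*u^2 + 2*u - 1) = -3*u^4 + 5*u^3 - 12*u^2 + 1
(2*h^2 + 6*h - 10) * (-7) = -14*h^2 - 42*h + 70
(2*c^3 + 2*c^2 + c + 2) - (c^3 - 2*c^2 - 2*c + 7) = c^3 + 4*c^2 + 3*c - 5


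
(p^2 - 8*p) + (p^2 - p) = 2*p^2 - 9*p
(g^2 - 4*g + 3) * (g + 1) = g^3 - 3*g^2 - g + 3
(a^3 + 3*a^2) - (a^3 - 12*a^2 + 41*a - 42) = 15*a^2 - 41*a + 42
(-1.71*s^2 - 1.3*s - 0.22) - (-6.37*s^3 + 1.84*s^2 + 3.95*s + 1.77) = 6.37*s^3 - 3.55*s^2 - 5.25*s - 1.99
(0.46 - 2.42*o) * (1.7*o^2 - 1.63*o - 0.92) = -4.114*o^3 + 4.7266*o^2 + 1.4766*o - 0.4232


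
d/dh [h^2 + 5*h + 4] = 2*h + 5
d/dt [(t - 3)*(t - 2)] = 2*t - 5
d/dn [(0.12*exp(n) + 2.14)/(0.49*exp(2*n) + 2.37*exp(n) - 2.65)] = (-(0.12*exp(n) + 2.14)*(0.98*exp(n) + 2.37) + 0.0588*exp(2*n) + 0.2844*exp(n) - 0.318)*exp(n)/(0.49*exp(2*n) + 2.37*exp(n) - 2.65)^2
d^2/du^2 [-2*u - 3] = 0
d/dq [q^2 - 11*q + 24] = 2*q - 11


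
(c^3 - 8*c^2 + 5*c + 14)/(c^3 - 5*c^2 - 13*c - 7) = (c - 2)/(c + 1)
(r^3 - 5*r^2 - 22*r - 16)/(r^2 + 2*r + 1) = (r^2 - 6*r - 16)/(r + 1)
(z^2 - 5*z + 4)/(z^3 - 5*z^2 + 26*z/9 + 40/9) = 9*(z - 1)/(9*z^2 - 9*z - 10)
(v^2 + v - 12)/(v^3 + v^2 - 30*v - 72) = (v - 3)/(v^2 - 3*v - 18)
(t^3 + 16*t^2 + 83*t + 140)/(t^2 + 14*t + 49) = (t^2 + 9*t + 20)/(t + 7)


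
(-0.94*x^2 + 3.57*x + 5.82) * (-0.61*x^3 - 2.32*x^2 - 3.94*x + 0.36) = 0.5734*x^5 + 0.00309999999999988*x^4 - 8.129*x^3 - 27.9066*x^2 - 21.6456*x + 2.0952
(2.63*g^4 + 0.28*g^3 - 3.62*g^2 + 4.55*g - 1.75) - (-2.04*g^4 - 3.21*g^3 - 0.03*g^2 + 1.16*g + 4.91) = 4.67*g^4 + 3.49*g^3 - 3.59*g^2 + 3.39*g - 6.66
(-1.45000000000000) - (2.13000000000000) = -3.58000000000000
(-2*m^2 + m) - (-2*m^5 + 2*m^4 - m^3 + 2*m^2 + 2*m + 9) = 2*m^5 - 2*m^4 + m^3 - 4*m^2 - m - 9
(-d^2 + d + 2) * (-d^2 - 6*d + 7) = d^4 + 5*d^3 - 15*d^2 - 5*d + 14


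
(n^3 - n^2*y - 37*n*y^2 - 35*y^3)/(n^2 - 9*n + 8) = (n^3 - n^2*y - 37*n*y^2 - 35*y^3)/(n^2 - 9*n + 8)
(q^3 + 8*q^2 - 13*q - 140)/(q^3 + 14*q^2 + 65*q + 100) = (q^2 + 3*q - 28)/(q^2 + 9*q + 20)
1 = 1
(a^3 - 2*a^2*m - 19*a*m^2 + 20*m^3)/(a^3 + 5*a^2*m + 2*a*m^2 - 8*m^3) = (a - 5*m)/(a + 2*m)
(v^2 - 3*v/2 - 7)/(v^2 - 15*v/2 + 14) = (v + 2)/(v - 4)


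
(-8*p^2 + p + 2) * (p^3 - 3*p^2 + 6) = -8*p^5 + 25*p^4 - p^3 - 54*p^2 + 6*p + 12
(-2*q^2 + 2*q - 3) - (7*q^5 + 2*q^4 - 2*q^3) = -7*q^5 - 2*q^4 + 2*q^3 - 2*q^2 + 2*q - 3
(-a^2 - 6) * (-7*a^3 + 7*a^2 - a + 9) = 7*a^5 - 7*a^4 + 43*a^3 - 51*a^2 + 6*a - 54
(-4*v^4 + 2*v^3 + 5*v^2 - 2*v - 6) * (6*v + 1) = -24*v^5 + 8*v^4 + 32*v^3 - 7*v^2 - 38*v - 6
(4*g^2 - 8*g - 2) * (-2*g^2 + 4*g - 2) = -8*g^4 + 32*g^3 - 36*g^2 + 8*g + 4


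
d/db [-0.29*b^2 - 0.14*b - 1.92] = -0.58*b - 0.14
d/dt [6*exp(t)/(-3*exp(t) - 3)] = -1/(2*cosh(t/2)^2)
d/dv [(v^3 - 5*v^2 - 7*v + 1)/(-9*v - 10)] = (-18*v^3 + 15*v^2 + 100*v + 79)/(81*v^2 + 180*v + 100)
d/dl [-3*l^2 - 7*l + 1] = -6*l - 7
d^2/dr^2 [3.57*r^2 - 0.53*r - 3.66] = 7.14000000000000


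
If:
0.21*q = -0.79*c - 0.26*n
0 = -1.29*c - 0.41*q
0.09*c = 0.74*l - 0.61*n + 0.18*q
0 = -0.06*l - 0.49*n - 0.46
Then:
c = 2.14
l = 1.02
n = -1.06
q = -6.73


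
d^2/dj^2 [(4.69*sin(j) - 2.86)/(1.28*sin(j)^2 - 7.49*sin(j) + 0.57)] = (-7.684096*sin(j)^5 - 26.220672*sin(j)^4 - 46.35904*sin(j)^3 + 103.961701*sin(j)^2 + 154.671825*sin(j) - 276.673226)/(2.097152*sin(j)^6 - 36.814848*sin(j)^5 + 218.226048*sin(j)^4 - 452.977973*sin(j)^3 + 97.178787*sin(j)^2 - 7.300503*sin(j) + 0.185193)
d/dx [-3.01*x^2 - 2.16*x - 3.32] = -6.02*x - 2.16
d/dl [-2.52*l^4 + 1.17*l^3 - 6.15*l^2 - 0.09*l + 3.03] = -10.08*l^3 + 3.51*l^2 - 12.3*l - 0.09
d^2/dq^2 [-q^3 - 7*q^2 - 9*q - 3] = -6*q - 14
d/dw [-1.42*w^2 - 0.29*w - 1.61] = -2.84*w - 0.29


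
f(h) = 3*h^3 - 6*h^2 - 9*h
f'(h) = 9*h^2 - 12*h - 9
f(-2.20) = -41.18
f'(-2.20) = 60.96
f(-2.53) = -64.22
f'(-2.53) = 78.97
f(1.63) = -17.62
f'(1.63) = -4.65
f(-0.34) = 2.25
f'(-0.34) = -3.88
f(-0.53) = 2.64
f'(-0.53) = -0.11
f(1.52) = -17.01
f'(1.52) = -6.45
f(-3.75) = -208.83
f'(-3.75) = 162.56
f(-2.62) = -71.56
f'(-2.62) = 84.22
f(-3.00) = -108.00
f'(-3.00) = 108.00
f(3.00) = 0.00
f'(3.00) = 36.00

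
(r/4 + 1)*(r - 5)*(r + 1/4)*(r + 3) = r^4/4 + 9*r^3/16 - 45*r^2/8 - 263*r/16 - 15/4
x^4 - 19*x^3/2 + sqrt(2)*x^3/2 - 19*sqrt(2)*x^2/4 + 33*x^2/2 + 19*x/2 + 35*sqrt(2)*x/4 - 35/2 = (x - 7)*(x - 5/2)*(x - sqrt(2)/2)*(x + sqrt(2))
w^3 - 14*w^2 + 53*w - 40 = (w - 8)*(w - 5)*(w - 1)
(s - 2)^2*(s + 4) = s^3 - 12*s + 16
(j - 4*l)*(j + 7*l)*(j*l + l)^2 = j^4*l^2 + 3*j^3*l^3 + 2*j^3*l^2 - 28*j^2*l^4 + 6*j^2*l^3 + j^2*l^2 - 56*j*l^4 + 3*j*l^3 - 28*l^4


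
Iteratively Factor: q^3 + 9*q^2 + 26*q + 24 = (q + 3)*(q^2 + 6*q + 8) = (q + 2)*(q + 3)*(q + 4)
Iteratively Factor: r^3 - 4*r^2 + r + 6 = (r - 3)*(r^2 - r - 2) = (r - 3)*(r + 1)*(r - 2)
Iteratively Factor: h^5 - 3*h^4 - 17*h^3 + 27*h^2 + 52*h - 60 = (h + 3)*(h^4 - 6*h^3 + h^2 + 24*h - 20) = (h - 2)*(h + 3)*(h^3 - 4*h^2 - 7*h + 10) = (h - 2)*(h + 2)*(h + 3)*(h^2 - 6*h + 5) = (h - 5)*(h - 2)*(h + 2)*(h + 3)*(h - 1)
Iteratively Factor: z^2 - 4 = (z - 2)*(z + 2)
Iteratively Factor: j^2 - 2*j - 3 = (j - 3)*(j + 1)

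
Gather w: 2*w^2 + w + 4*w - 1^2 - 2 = 2*w^2 + 5*w - 3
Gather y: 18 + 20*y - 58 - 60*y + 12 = -40*y - 28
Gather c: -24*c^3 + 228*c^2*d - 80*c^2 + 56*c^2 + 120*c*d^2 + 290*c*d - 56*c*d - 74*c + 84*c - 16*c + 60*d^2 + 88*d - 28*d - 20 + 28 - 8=-24*c^3 + c^2*(228*d - 24) + c*(120*d^2 + 234*d - 6) + 60*d^2 + 60*d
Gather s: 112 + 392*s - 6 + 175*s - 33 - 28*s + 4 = 539*s + 77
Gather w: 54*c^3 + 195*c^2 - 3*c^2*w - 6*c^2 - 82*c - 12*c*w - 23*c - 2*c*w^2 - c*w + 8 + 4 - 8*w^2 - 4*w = 54*c^3 + 189*c^2 - 105*c + w^2*(-2*c - 8) + w*(-3*c^2 - 13*c - 4) + 12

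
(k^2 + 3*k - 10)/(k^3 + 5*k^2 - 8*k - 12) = (k + 5)/(k^2 + 7*k + 6)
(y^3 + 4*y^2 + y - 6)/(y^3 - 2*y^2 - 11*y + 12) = (y + 2)/(y - 4)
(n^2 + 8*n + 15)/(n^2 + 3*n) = (n + 5)/n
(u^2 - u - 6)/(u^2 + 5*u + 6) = (u - 3)/(u + 3)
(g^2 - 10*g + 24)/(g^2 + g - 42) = (g - 4)/(g + 7)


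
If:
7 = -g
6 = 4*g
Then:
No Solution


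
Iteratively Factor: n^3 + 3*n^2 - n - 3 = (n + 3)*(n^2 - 1) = (n - 1)*(n + 3)*(n + 1)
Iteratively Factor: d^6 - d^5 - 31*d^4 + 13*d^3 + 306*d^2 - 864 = (d - 4)*(d^5 + 3*d^4 - 19*d^3 - 63*d^2 + 54*d + 216) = (d - 4)*(d + 3)*(d^4 - 19*d^2 - 6*d + 72) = (d - 4)*(d + 3)^2*(d^3 - 3*d^2 - 10*d + 24) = (d - 4)*(d - 2)*(d + 3)^2*(d^2 - d - 12) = (d - 4)*(d - 2)*(d + 3)^3*(d - 4)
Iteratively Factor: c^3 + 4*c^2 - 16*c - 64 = (c + 4)*(c^2 - 16) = (c - 4)*(c + 4)*(c + 4)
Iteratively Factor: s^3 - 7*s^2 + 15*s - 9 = (s - 1)*(s^2 - 6*s + 9) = (s - 3)*(s - 1)*(s - 3)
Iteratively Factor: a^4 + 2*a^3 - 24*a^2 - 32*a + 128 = (a - 4)*(a^3 + 6*a^2 - 32) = (a - 4)*(a + 4)*(a^2 + 2*a - 8) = (a - 4)*(a - 2)*(a + 4)*(a + 4)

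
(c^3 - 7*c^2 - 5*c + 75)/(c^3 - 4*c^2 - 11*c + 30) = (c - 5)/(c - 2)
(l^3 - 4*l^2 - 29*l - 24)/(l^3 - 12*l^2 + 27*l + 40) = (l + 3)/(l - 5)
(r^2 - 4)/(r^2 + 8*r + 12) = (r - 2)/(r + 6)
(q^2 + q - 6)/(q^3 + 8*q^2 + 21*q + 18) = (q - 2)/(q^2 + 5*q + 6)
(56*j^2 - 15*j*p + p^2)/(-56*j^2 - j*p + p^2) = (-7*j + p)/(7*j + p)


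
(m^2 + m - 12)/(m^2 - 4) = (m^2 + m - 12)/(m^2 - 4)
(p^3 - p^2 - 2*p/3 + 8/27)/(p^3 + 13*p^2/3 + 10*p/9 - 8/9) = (p - 4/3)/(p + 4)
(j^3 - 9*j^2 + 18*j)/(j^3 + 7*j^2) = (j^2 - 9*j + 18)/(j*(j + 7))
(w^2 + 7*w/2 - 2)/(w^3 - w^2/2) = (w + 4)/w^2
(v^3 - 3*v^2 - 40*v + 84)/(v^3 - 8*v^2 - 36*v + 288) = (v^2 - 9*v + 14)/(v^2 - 14*v + 48)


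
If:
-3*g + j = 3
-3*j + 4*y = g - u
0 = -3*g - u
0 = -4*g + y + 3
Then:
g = 7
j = 24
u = -21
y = 25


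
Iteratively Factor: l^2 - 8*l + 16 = (l - 4)*(l - 4)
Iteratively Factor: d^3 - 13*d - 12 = (d + 3)*(d^2 - 3*d - 4) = (d + 1)*(d + 3)*(d - 4)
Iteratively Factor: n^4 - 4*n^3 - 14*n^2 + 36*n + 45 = (n - 3)*(n^3 - n^2 - 17*n - 15) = (n - 3)*(n + 1)*(n^2 - 2*n - 15) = (n - 5)*(n - 3)*(n + 1)*(n + 3)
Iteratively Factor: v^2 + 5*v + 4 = (v + 4)*(v + 1)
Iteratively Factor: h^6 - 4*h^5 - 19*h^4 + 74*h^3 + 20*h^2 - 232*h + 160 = (h - 5)*(h^5 + h^4 - 14*h^3 + 4*h^2 + 40*h - 32) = (h - 5)*(h + 2)*(h^4 - h^3 - 12*h^2 + 28*h - 16) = (h - 5)*(h - 2)*(h + 2)*(h^3 + h^2 - 10*h + 8) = (h - 5)*(h - 2)*(h + 2)*(h + 4)*(h^2 - 3*h + 2) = (h - 5)*(h - 2)^2*(h + 2)*(h + 4)*(h - 1)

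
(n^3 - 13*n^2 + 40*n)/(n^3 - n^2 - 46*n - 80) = n*(n - 5)/(n^2 + 7*n + 10)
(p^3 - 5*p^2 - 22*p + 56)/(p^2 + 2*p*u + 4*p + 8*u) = (p^2 - 9*p + 14)/(p + 2*u)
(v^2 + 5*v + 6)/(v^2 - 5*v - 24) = (v + 2)/(v - 8)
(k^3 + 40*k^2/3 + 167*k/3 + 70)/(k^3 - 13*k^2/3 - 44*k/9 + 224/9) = 3*(k^2 + 11*k + 30)/(3*k^2 - 20*k + 32)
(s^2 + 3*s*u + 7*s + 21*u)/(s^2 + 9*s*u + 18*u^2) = (s + 7)/(s + 6*u)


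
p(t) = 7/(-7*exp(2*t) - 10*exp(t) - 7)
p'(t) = 7*(14*exp(2*t) + 10*exp(t))/(-7*exp(2*t) - 10*exp(t) - 7)^2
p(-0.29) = -0.38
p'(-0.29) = 0.32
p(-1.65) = -0.76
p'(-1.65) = 0.20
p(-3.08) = -0.94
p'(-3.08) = 0.06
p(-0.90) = -0.57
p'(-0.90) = 0.30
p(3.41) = -0.00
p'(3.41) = 0.00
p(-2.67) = -0.91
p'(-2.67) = 0.09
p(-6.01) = -1.00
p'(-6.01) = 0.00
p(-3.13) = -0.94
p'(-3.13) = 0.06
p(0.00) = -0.29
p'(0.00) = 0.29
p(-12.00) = -1.00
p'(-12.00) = 0.00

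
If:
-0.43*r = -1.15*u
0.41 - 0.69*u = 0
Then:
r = 1.59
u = 0.59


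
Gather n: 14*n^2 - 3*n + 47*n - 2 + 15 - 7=14*n^2 + 44*n + 6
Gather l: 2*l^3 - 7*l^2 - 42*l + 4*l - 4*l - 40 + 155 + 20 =2*l^3 - 7*l^2 - 42*l + 135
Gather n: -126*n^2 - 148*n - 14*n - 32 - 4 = -126*n^2 - 162*n - 36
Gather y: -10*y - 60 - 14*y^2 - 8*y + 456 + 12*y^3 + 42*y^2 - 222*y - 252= 12*y^3 + 28*y^2 - 240*y + 144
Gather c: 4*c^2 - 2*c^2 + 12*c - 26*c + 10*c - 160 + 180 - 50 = 2*c^2 - 4*c - 30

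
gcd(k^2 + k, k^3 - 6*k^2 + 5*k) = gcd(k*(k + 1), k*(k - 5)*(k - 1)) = k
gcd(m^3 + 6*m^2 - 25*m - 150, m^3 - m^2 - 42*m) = m + 6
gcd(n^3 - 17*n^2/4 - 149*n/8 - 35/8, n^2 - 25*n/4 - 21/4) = n - 7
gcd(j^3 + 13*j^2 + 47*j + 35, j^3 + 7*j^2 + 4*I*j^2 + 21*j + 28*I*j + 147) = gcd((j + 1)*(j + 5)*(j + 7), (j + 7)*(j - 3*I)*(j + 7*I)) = j + 7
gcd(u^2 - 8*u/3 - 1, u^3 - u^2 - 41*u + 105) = u - 3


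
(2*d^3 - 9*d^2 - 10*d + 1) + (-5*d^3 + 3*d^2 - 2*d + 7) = -3*d^3 - 6*d^2 - 12*d + 8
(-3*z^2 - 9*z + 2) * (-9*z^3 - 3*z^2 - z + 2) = 27*z^5 + 90*z^4 + 12*z^3 - 3*z^2 - 20*z + 4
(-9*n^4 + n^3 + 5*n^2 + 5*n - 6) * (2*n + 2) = -18*n^5 - 16*n^4 + 12*n^3 + 20*n^2 - 2*n - 12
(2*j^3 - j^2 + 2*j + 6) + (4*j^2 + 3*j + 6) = 2*j^3 + 3*j^2 + 5*j + 12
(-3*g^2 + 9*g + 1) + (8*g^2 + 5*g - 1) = 5*g^2 + 14*g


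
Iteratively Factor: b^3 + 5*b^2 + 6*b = (b + 2)*(b^2 + 3*b) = (b + 2)*(b + 3)*(b)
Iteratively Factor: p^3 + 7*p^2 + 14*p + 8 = (p + 4)*(p^2 + 3*p + 2) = (p + 2)*(p + 4)*(p + 1)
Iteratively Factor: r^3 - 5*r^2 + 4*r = (r)*(r^2 - 5*r + 4) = r*(r - 1)*(r - 4)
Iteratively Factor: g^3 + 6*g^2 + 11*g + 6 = (g + 2)*(g^2 + 4*g + 3) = (g + 2)*(g + 3)*(g + 1)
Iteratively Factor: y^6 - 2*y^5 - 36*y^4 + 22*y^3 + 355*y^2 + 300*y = (y + 3)*(y^5 - 5*y^4 - 21*y^3 + 85*y^2 + 100*y) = (y + 1)*(y + 3)*(y^4 - 6*y^3 - 15*y^2 + 100*y) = y*(y + 1)*(y + 3)*(y^3 - 6*y^2 - 15*y + 100) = y*(y + 1)*(y + 3)*(y + 4)*(y^2 - 10*y + 25) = y*(y - 5)*(y + 1)*(y + 3)*(y + 4)*(y - 5)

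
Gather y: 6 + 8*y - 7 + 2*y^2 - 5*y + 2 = 2*y^2 + 3*y + 1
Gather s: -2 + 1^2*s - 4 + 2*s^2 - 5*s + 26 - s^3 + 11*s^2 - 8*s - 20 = -s^3 + 13*s^2 - 12*s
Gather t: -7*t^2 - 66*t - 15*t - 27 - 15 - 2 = -7*t^2 - 81*t - 44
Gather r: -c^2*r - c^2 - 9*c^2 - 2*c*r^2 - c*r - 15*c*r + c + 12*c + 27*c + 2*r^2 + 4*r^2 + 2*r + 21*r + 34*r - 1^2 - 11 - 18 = -10*c^2 + 40*c + r^2*(6 - 2*c) + r*(-c^2 - 16*c + 57) - 30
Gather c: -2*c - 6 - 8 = -2*c - 14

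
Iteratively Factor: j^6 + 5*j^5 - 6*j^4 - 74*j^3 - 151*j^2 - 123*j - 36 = (j + 1)*(j^5 + 4*j^4 - 10*j^3 - 64*j^2 - 87*j - 36) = (j - 4)*(j + 1)*(j^4 + 8*j^3 + 22*j^2 + 24*j + 9) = (j - 4)*(j + 1)^2*(j^3 + 7*j^2 + 15*j + 9) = (j - 4)*(j + 1)^2*(j + 3)*(j^2 + 4*j + 3) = (j - 4)*(j + 1)^3*(j + 3)*(j + 3)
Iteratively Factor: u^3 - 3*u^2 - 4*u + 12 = (u + 2)*(u^2 - 5*u + 6) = (u - 2)*(u + 2)*(u - 3)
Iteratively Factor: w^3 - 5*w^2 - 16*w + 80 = (w - 5)*(w^2 - 16) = (w - 5)*(w + 4)*(w - 4)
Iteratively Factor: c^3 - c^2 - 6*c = (c + 2)*(c^2 - 3*c) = c*(c + 2)*(c - 3)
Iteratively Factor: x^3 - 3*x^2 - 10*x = (x)*(x^2 - 3*x - 10) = x*(x + 2)*(x - 5)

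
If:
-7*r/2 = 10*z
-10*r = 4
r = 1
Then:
No Solution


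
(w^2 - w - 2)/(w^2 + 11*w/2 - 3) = 2*(w^2 - w - 2)/(2*w^2 + 11*w - 6)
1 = 1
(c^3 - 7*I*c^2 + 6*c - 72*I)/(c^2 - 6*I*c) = c - I + 12/c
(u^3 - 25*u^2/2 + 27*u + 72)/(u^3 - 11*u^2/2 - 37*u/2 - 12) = (u - 6)/(u + 1)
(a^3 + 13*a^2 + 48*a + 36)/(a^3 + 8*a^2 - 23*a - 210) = (a^2 + 7*a + 6)/(a^2 + 2*a - 35)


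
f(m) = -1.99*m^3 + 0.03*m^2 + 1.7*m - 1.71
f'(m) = -5.97*m^2 + 0.06*m + 1.7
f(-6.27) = 479.33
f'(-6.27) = -233.37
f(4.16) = -137.38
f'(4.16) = -101.36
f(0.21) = -1.37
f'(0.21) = 1.45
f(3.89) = -111.78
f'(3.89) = -88.41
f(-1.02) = -1.30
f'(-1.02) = -4.57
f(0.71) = -1.20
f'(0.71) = -1.27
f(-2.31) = 19.05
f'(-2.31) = -30.30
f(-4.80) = 210.90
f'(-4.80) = -136.14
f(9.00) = -1434.69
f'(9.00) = -481.33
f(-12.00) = 3420.93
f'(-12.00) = -858.70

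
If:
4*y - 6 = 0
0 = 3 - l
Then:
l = 3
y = 3/2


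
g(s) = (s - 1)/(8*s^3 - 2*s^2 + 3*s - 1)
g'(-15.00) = 0.00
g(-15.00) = 0.00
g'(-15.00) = 0.00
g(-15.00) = 0.00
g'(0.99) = 0.13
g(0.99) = -0.00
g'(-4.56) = 0.00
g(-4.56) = 0.01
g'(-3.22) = 0.01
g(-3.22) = 0.01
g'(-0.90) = 0.31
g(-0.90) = 0.17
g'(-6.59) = 0.00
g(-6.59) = 0.00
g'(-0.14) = 1.42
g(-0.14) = 0.77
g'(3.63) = -0.00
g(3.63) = 0.01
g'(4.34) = -0.00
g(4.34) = 0.01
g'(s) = (s - 1)*(-24*s^2 + 4*s - 3)/(8*s^3 - 2*s^2 + 3*s - 1)^2 + 1/(8*s^3 - 2*s^2 + 3*s - 1)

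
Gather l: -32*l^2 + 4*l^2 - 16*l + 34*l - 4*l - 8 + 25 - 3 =-28*l^2 + 14*l + 14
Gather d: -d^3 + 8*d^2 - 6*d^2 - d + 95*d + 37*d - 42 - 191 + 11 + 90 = -d^3 + 2*d^2 + 131*d - 132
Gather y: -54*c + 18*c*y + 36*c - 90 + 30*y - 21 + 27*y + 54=-18*c + y*(18*c + 57) - 57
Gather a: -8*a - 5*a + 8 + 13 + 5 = 26 - 13*a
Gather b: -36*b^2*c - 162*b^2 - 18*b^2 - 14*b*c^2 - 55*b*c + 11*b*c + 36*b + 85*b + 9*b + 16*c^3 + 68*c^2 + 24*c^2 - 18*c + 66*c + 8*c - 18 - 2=b^2*(-36*c - 180) + b*(-14*c^2 - 44*c + 130) + 16*c^3 + 92*c^2 + 56*c - 20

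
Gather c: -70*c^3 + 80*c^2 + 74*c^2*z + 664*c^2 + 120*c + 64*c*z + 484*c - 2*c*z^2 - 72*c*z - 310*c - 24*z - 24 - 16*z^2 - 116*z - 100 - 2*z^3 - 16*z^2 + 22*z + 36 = -70*c^3 + c^2*(74*z + 744) + c*(-2*z^2 - 8*z + 294) - 2*z^3 - 32*z^2 - 118*z - 88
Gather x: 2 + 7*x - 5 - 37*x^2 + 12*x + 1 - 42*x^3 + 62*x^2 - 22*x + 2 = -42*x^3 + 25*x^2 - 3*x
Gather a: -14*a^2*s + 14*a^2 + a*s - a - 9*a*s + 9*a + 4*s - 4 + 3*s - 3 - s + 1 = a^2*(14 - 14*s) + a*(8 - 8*s) + 6*s - 6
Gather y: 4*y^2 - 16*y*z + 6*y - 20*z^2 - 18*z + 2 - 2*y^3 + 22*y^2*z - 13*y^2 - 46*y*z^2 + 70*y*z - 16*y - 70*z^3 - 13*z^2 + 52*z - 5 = -2*y^3 + y^2*(22*z - 9) + y*(-46*z^2 + 54*z - 10) - 70*z^3 - 33*z^2 + 34*z - 3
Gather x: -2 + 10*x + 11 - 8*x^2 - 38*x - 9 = -8*x^2 - 28*x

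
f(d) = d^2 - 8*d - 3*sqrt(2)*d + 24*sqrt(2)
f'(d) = 2*d - 8 - 3*sqrt(2)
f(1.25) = 20.20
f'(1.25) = -9.74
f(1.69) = 16.11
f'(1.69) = -8.86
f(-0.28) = 37.45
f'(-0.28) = -12.80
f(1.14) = 21.28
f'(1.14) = -9.96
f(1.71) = 15.93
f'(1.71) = -8.82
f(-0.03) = 34.31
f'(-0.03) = -12.30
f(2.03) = 13.21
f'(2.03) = -8.18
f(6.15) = -3.53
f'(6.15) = 0.06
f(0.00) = 33.94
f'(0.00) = -12.24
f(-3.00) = 79.67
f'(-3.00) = -18.24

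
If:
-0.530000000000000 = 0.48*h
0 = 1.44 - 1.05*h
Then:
No Solution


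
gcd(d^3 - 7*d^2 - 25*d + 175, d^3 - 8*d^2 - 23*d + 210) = d^2 - 2*d - 35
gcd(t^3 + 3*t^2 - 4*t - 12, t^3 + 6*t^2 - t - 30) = t^2 + t - 6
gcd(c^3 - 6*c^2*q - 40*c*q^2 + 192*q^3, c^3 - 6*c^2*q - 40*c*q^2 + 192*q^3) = c^3 - 6*c^2*q - 40*c*q^2 + 192*q^3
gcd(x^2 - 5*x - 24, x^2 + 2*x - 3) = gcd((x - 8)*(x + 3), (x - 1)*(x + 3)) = x + 3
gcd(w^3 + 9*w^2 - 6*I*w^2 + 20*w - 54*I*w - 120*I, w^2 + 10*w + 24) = w + 4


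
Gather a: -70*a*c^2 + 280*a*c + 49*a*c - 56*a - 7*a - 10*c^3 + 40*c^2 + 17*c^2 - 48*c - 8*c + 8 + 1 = a*(-70*c^2 + 329*c - 63) - 10*c^3 + 57*c^2 - 56*c + 9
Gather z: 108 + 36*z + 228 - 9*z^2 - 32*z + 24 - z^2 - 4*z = 360 - 10*z^2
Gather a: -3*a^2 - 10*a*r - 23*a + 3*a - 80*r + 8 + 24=-3*a^2 + a*(-10*r - 20) - 80*r + 32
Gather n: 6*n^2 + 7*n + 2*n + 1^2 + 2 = 6*n^2 + 9*n + 3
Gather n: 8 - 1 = 7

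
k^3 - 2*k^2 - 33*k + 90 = (k - 5)*(k - 3)*(k + 6)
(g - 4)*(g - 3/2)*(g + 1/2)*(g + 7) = g^4 + 2*g^3 - 127*g^2/4 + 103*g/4 + 21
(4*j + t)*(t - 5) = 4*j*t - 20*j + t^2 - 5*t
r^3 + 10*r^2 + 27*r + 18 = (r + 1)*(r + 3)*(r + 6)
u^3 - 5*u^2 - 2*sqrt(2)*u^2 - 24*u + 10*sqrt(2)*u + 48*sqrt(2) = (u - 8)*(u + 3)*(u - 2*sqrt(2))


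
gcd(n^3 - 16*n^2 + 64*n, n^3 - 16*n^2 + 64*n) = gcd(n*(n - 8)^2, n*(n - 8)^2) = n^3 - 16*n^2 + 64*n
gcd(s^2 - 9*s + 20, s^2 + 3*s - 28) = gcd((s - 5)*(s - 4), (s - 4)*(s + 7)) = s - 4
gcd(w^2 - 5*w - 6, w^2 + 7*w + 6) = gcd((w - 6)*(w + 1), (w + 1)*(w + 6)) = w + 1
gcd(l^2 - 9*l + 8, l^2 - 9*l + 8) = l^2 - 9*l + 8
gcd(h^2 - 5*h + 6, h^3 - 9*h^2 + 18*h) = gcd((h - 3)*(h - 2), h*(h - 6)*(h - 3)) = h - 3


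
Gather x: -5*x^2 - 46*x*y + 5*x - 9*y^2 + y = -5*x^2 + x*(5 - 46*y) - 9*y^2 + y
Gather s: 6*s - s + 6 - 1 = 5*s + 5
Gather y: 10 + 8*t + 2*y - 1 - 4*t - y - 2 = 4*t + y + 7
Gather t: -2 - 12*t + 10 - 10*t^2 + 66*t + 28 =-10*t^2 + 54*t + 36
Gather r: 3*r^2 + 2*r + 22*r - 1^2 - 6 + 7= 3*r^2 + 24*r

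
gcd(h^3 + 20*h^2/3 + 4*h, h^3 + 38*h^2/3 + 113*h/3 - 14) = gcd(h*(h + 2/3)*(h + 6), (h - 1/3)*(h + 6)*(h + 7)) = h + 6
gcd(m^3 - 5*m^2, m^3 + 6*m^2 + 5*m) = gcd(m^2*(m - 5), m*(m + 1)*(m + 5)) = m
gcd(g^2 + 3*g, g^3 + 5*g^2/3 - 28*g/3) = g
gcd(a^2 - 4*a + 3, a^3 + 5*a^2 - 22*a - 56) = 1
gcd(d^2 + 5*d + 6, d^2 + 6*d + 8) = d + 2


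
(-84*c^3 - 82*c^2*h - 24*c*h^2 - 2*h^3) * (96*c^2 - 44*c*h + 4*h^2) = -8064*c^5 - 4176*c^4*h + 968*c^3*h^2 + 536*c^2*h^3 - 8*c*h^4 - 8*h^5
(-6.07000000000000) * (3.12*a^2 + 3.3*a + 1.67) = -18.9384*a^2 - 20.031*a - 10.1369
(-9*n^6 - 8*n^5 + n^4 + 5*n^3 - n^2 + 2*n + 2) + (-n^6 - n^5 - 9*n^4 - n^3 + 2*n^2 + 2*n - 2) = -10*n^6 - 9*n^5 - 8*n^4 + 4*n^3 + n^2 + 4*n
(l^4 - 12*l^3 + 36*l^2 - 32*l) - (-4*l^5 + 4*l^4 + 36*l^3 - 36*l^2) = 4*l^5 - 3*l^4 - 48*l^3 + 72*l^2 - 32*l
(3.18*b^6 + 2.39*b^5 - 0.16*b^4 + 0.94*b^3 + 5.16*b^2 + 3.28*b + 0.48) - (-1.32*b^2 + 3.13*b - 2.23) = 3.18*b^6 + 2.39*b^5 - 0.16*b^4 + 0.94*b^3 + 6.48*b^2 + 0.15*b + 2.71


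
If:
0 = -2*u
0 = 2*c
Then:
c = 0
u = 0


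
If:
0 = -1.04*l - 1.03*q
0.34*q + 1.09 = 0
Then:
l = 3.18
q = -3.21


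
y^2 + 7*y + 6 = (y + 1)*(y + 6)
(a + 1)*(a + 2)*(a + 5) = a^3 + 8*a^2 + 17*a + 10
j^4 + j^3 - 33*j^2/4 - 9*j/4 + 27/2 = (j - 2)*(j - 3/2)*(j + 3/2)*(j + 3)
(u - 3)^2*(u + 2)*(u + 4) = u^4 - 19*u^2 + 6*u + 72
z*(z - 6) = z^2 - 6*z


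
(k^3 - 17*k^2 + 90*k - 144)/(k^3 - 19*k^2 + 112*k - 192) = (k - 6)/(k - 8)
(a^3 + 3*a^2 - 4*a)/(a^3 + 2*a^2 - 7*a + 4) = a/(a - 1)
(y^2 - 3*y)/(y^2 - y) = (y - 3)/(y - 1)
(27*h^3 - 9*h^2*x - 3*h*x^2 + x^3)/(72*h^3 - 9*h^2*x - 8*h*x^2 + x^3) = (-3*h + x)/(-8*h + x)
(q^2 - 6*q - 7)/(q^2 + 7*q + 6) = (q - 7)/(q + 6)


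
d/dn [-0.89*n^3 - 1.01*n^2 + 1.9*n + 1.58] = -2.67*n^2 - 2.02*n + 1.9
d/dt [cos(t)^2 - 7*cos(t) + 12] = (7 - 2*cos(t))*sin(t)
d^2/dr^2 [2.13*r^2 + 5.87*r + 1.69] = 4.26000000000000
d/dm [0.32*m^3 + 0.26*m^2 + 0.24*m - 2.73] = 0.96*m^2 + 0.52*m + 0.24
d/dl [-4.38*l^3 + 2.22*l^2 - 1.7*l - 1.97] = -13.14*l^2 + 4.44*l - 1.7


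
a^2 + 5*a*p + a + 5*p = (a + 1)*(a + 5*p)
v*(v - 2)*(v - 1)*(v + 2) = v^4 - v^3 - 4*v^2 + 4*v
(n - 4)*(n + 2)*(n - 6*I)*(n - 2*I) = n^4 - 2*n^3 - 8*I*n^3 - 20*n^2 + 16*I*n^2 + 24*n + 64*I*n + 96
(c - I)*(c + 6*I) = c^2 + 5*I*c + 6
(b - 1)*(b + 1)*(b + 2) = b^3 + 2*b^2 - b - 2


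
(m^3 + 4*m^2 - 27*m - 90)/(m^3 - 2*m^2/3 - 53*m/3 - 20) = 3*(m + 6)/(3*m + 4)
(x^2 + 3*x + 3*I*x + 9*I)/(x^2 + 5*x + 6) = (x + 3*I)/(x + 2)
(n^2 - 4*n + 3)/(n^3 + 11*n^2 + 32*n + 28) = (n^2 - 4*n + 3)/(n^3 + 11*n^2 + 32*n + 28)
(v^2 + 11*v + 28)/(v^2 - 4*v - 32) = (v + 7)/(v - 8)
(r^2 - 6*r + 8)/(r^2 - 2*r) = (r - 4)/r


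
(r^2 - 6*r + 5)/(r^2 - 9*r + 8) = (r - 5)/(r - 8)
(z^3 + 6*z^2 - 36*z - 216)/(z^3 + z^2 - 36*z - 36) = (z + 6)/(z + 1)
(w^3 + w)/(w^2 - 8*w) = (w^2 + 1)/(w - 8)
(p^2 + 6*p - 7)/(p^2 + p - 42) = (p - 1)/(p - 6)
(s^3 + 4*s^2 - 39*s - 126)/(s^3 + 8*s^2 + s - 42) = (s - 6)/(s - 2)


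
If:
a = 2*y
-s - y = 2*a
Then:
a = 2*y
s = -5*y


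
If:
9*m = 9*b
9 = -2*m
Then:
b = -9/2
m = -9/2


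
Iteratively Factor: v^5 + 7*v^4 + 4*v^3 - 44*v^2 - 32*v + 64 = (v - 2)*(v^4 + 9*v^3 + 22*v^2 - 32) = (v - 2)*(v - 1)*(v^3 + 10*v^2 + 32*v + 32) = (v - 2)*(v - 1)*(v + 4)*(v^2 + 6*v + 8) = (v - 2)*(v - 1)*(v + 2)*(v + 4)*(v + 4)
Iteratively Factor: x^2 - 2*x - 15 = (x + 3)*(x - 5)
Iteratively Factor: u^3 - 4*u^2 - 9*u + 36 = (u + 3)*(u^2 - 7*u + 12) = (u - 3)*(u + 3)*(u - 4)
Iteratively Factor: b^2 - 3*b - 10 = (b + 2)*(b - 5)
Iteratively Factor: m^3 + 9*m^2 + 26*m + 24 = (m + 4)*(m^2 + 5*m + 6) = (m + 2)*(m + 4)*(m + 3)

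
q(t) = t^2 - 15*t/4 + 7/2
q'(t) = 2*t - 15/4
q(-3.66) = 30.62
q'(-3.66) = -11.07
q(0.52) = 1.82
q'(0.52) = -2.71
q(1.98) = -0.00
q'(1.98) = 0.21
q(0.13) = 3.03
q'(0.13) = -3.49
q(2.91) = 1.06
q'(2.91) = 2.07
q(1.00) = 0.75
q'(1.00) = -1.75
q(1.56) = 0.08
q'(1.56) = -0.63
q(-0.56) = 5.91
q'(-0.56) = -4.87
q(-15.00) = 284.75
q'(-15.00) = -33.75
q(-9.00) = 118.25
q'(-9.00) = -21.75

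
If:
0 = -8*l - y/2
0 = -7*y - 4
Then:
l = 1/28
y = -4/7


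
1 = 1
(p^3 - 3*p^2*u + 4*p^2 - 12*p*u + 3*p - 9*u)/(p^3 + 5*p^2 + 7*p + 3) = (p - 3*u)/(p + 1)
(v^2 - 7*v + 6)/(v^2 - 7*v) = (v^2 - 7*v + 6)/(v*(v - 7))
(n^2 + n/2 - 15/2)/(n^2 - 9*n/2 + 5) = (n + 3)/(n - 2)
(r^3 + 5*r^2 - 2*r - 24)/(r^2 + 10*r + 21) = (r^2 + 2*r - 8)/(r + 7)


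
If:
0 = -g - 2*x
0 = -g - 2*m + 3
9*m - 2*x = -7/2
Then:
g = 34/7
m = -13/14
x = -17/7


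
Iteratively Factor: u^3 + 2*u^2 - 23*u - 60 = (u + 3)*(u^2 - u - 20) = (u + 3)*(u + 4)*(u - 5)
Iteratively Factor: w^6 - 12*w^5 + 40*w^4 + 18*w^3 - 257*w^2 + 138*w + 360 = (w - 5)*(w^5 - 7*w^4 + 5*w^3 + 43*w^2 - 42*w - 72) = (w - 5)*(w - 4)*(w^4 - 3*w^3 - 7*w^2 + 15*w + 18) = (w - 5)*(w - 4)*(w - 3)*(w^3 - 7*w - 6) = (w - 5)*(w - 4)*(w - 3)^2*(w^2 + 3*w + 2) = (w - 5)*(w - 4)*(w - 3)^2*(w + 1)*(w + 2)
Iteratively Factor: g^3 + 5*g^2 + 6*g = (g + 2)*(g^2 + 3*g) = (g + 2)*(g + 3)*(g)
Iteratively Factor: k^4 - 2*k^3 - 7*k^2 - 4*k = (k + 1)*(k^3 - 3*k^2 - 4*k) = (k - 4)*(k + 1)*(k^2 + k) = (k - 4)*(k + 1)^2*(k)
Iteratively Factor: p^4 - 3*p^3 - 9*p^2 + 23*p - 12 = (p + 3)*(p^3 - 6*p^2 + 9*p - 4) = (p - 1)*(p + 3)*(p^2 - 5*p + 4) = (p - 1)^2*(p + 3)*(p - 4)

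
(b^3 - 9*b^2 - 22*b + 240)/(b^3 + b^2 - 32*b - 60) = (b - 8)/(b + 2)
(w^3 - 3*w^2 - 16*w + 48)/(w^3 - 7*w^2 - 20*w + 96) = (w - 4)/(w - 8)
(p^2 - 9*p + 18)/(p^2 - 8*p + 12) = (p - 3)/(p - 2)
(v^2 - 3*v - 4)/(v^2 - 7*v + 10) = (v^2 - 3*v - 4)/(v^2 - 7*v + 10)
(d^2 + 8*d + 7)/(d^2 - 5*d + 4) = (d^2 + 8*d + 7)/(d^2 - 5*d + 4)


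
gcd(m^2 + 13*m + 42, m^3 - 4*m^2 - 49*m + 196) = m + 7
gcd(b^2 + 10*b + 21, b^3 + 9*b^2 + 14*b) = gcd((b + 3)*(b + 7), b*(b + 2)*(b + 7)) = b + 7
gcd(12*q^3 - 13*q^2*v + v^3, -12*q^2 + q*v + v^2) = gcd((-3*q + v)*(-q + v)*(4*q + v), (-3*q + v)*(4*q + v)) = 12*q^2 - q*v - v^2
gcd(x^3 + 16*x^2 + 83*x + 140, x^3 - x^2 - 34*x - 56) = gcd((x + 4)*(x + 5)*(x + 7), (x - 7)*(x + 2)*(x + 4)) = x + 4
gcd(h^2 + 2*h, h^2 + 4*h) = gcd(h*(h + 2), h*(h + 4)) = h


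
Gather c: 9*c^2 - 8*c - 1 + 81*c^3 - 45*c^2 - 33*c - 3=81*c^3 - 36*c^2 - 41*c - 4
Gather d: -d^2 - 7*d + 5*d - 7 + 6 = -d^2 - 2*d - 1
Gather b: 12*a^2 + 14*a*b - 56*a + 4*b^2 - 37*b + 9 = 12*a^2 - 56*a + 4*b^2 + b*(14*a - 37) + 9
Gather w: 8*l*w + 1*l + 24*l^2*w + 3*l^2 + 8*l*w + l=3*l^2 + 2*l + w*(24*l^2 + 16*l)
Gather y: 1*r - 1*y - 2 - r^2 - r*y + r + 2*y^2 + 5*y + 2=-r^2 + 2*r + 2*y^2 + y*(4 - r)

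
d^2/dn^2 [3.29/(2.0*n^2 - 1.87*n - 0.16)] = (26.32*n^2 - 24.6092*n - 3.29*(4.0*n - 1.87)*(8.0*n - 3.74) - 2.1056)/(-2.0*n^2 + 1.87*n + 0.16)^3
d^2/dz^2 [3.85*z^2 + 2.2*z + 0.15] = 7.70000000000000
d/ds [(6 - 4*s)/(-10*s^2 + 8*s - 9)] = 4*(-10*s^2 + 30*s - 3)/(100*s^4 - 160*s^3 + 244*s^2 - 144*s + 81)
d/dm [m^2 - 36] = 2*m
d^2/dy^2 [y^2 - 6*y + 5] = 2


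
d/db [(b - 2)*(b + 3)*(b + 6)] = b*(3*b + 14)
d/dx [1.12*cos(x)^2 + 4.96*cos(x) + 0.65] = -(2.24*cos(x) + 4.96)*sin(x)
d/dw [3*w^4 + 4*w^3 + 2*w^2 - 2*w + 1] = 12*w^3 + 12*w^2 + 4*w - 2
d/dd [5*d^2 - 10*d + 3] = 10*d - 10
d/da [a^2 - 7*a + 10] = 2*a - 7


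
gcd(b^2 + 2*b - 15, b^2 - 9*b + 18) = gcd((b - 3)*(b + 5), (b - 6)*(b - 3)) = b - 3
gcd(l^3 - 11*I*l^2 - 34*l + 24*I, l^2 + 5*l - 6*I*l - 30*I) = l - 6*I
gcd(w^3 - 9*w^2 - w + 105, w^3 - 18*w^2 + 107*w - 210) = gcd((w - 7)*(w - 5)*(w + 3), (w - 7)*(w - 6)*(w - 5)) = w^2 - 12*w + 35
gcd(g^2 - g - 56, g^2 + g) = 1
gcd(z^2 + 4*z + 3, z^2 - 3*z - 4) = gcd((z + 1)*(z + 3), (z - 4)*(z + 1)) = z + 1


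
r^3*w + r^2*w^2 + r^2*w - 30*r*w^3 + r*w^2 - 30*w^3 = (r - 5*w)*(r + 6*w)*(r*w + w)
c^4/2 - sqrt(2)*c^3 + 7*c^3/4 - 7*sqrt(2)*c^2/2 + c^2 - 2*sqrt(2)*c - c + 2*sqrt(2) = (c/2 + 1)*(c - 1/2)*(c + 2)*(c - 2*sqrt(2))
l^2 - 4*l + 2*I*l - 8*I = (l - 4)*(l + 2*I)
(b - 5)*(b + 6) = b^2 + b - 30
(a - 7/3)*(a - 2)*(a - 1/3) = a^3 - 14*a^2/3 + 55*a/9 - 14/9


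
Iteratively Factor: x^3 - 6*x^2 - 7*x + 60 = (x - 4)*(x^2 - 2*x - 15) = (x - 5)*(x - 4)*(x + 3)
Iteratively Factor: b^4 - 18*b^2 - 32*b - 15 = (b + 1)*(b^3 - b^2 - 17*b - 15) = (b + 1)*(b + 3)*(b^2 - 4*b - 5) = (b - 5)*(b + 1)*(b + 3)*(b + 1)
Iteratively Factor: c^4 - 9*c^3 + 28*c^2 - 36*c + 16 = (c - 2)*(c^3 - 7*c^2 + 14*c - 8) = (c - 2)^2*(c^2 - 5*c + 4) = (c - 4)*(c - 2)^2*(c - 1)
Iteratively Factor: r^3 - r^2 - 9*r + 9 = (r + 3)*(r^2 - 4*r + 3) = (r - 1)*(r + 3)*(r - 3)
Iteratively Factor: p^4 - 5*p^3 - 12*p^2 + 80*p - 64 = (p + 4)*(p^3 - 9*p^2 + 24*p - 16) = (p - 4)*(p + 4)*(p^2 - 5*p + 4) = (p - 4)^2*(p + 4)*(p - 1)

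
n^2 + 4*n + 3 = (n + 1)*(n + 3)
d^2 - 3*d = d*(d - 3)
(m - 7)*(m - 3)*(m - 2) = m^3 - 12*m^2 + 41*m - 42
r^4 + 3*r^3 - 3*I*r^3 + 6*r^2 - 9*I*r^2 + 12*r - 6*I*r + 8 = (r + 1)*(r + 2)*(r - 4*I)*(r + I)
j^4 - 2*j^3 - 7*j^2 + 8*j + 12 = (j - 3)*(j - 2)*(j + 1)*(j + 2)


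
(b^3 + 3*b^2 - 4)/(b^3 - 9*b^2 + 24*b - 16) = (b^2 + 4*b + 4)/(b^2 - 8*b + 16)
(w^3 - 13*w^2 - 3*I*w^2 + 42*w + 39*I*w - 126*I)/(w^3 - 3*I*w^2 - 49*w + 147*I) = (w - 6)/(w + 7)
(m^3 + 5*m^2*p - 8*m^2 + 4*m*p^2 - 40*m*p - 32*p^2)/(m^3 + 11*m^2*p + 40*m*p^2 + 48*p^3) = (m^2 + m*p - 8*m - 8*p)/(m^2 + 7*m*p + 12*p^2)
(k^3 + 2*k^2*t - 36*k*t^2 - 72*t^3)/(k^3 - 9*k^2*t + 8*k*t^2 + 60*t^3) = (-k - 6*t)/(-k + 5*t)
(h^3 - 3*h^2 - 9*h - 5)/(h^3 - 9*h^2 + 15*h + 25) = (h + 1)/(h - 5)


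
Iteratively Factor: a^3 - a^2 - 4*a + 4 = (a + 2)*(a^2 - 3*a + 2) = (a - 2)*(a + 2)*(a - 1)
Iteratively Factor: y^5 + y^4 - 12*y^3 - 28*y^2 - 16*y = (y + 2)*(y^4 - y^3 - 10*y^2 - 8*y) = (y + 2)^2*(y^3 - 3*y^2 - 4*y) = (y + 1)*(y + 2)^2*(y^2 - 4*y) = (y - 4)*(y + 1)*(y + 2)^2*(y)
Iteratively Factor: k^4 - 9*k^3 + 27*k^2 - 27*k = (k - 3)*(k^3 - 6*k^2 + 9*k) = (k - 3)^2*(k^2 - 3*k) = (k - 3)^3*(k)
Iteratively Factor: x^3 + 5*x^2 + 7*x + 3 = (x + 1)*(x^2 + 4*x + 3) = (x + 1)^2*(x + 3)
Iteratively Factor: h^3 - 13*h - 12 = (h - 4)*(h^2 + 4*h + 3) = (h - 4)*(h + 1)*(h + 3)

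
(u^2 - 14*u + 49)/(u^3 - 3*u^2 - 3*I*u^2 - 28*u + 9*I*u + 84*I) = (u - 7)/(u^2 + u*(4 - 3*I) - 12*I)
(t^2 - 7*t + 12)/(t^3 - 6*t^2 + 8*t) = (t - 3)/(t*(t - 2))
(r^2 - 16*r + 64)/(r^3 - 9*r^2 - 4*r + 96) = (r - 8)/(r^2 - r - 12)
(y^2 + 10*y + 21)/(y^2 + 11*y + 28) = (y + 3)/(y + 4)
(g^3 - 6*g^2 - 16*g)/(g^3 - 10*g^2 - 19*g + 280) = g*(g + 2)/(g^2 - 2*g - 35)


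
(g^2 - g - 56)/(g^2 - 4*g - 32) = (g + 7)/(g + 4)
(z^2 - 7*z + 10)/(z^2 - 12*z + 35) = (z - 2)/(z - 7)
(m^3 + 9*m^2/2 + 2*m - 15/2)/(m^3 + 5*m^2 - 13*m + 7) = (2*m^2 + 11*m + 15)/(2*(m^2 + 6*m - 7))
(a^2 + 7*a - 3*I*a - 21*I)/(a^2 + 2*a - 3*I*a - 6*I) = (a + 7)/(a + 2)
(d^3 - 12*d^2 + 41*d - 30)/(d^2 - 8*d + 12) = (d^2 - 6*d + 5)/(d - 2)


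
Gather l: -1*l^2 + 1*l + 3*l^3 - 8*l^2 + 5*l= 3*l^3 - 9*l^2 + 6*l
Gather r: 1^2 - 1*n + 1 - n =2 - 2*n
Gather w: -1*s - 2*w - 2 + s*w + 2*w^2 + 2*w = s*w - s + 2*w^2 - 2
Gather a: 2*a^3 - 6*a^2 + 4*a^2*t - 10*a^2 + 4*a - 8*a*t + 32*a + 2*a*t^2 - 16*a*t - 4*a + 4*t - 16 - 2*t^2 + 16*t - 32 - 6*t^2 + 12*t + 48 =2*a^3 + a^2*(4*t - 16) + a*(2*t^2 - 24*t + 32) - 8*t^2 + 32*t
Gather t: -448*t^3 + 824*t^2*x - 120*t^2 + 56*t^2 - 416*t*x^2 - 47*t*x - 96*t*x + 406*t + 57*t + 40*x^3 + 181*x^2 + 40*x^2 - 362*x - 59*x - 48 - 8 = -448*t^3 + t^2*(824*x - 64) + t*(-416*x^2 - 143*x + 463) + 40*x^3 + 221*x^2 - 421*x - 56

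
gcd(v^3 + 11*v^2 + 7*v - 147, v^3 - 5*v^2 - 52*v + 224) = v + 7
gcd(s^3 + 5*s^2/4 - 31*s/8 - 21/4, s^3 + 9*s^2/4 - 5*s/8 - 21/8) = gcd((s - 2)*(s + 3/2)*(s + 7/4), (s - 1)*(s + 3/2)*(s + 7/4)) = s^2 + 13*s/4 + 21/8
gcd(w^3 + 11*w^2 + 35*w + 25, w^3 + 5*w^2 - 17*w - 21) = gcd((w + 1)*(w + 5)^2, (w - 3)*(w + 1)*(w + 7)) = w + 1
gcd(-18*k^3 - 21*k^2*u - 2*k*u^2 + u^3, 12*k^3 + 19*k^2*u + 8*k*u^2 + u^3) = 3*k^2 + 4*k*u + u^2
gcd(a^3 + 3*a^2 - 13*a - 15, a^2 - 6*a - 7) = a + 1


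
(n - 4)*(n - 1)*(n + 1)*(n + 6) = n^4 + 2*n^3 - 25*n^2 - 2*n + 24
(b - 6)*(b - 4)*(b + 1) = b^3 - 9*b^2 + 14*b + 24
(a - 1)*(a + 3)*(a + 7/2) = a^3 + 11*a^2/2 + 4*a - 21/2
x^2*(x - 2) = x^3 - 2*x^2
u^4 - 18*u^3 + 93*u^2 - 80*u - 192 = (u - 8)^2*(u - 3)*(u + 1)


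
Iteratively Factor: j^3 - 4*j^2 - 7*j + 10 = (j - 1)*(j^2 - 3*j - 10) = (j - 5)*(j - 1)*(j + 2)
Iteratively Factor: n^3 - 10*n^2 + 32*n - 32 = (n - 4)*(n^2 - 6*n + 8) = (n - 4)^2*(n - 2)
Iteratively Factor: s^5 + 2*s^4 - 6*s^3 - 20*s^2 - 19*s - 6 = (s + 1)*(s^4 + s^3 - 7*s^2 - 13*s - 6) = (s + 1)*(s + 2)*(s^3 - s^2 - 5*s - 3) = (s + 1)^2*(s + 2)*(s^2 - 2*s - 3) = (s - 3)*(s + 1)^2*(s + 2)*(s + 1)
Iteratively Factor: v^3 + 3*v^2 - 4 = (v + 2)*(v^2 + v - 2) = (v + 2)^2*(v - 1)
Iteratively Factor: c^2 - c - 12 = (c + 3)*(c - 4)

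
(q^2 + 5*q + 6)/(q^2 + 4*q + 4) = (q + 3)/(q + 2)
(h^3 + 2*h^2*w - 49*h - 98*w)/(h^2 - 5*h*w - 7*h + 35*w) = (-h^2 - 2*h*w - 7*h - 14*w)/(-h + 5*w)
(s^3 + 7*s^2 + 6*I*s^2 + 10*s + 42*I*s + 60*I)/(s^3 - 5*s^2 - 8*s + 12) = (s^2 + s*(5 + 6*I) + 30*I)/(s^2 - 7*s + 6)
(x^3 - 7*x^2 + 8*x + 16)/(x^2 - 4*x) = x - 3 - 4/x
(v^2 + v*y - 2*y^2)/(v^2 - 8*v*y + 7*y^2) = (-v - 2*y)/(-v + 7*y)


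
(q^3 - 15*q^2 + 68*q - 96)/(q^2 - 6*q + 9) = (q^2 - 12*q + 32)/(q - 3)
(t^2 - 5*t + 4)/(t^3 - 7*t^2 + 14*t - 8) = 1/(t - 2)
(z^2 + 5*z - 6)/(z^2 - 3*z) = (z^2 + 5*z - 6)/(z*(z - 3))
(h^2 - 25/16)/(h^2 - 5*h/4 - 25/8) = (4*h - 5)/(2*(2*h - 5))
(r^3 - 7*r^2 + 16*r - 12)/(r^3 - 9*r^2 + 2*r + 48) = (r^2 - 4*r + 4)/(r^2 - 6*r - 16)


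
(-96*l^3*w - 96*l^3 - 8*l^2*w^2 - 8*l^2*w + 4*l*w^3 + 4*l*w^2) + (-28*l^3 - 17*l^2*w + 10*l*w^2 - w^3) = -96*l^3*w - 124*l^3 - 8*l^2*w^2 - 25*l^2*w + 4*l*w^3 + 14*l*w^2 - w^3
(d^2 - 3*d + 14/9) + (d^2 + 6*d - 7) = 2*d^2 + 3*d - 49/9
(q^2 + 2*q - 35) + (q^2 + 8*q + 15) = 2*q^2 + 10*q - 20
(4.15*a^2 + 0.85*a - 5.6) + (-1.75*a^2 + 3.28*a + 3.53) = 2.4*a^2 + 4.13*a - 2.07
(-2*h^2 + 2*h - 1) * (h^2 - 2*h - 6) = -2*h^4 + 6*h^3 + 7*h^2 - 10*h + 6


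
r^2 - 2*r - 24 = (r - 6)*(r + 4)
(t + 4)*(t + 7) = t^2 + 11*t + 28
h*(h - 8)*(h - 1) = h^3 - 9*h^2 + 8*h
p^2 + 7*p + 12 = (p + 3)*(p + 4)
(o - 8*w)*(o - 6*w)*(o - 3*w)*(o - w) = o^4 - 18*o^3*w + 107*o^2*w^2 - 234*o*w^3 + 144*w^4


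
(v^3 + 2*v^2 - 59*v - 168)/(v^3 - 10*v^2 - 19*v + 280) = (v^2 + 10*v + 21)/(v^2 - 2*v - 35)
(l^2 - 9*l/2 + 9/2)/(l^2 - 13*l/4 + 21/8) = 4*(l - 3)/(4*l - 7)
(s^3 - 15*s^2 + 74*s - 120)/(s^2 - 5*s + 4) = (s^2 - 11*s + 30)/(s - 1)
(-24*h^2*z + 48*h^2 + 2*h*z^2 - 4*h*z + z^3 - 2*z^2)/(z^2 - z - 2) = (-24*h^2 + 2*h*z + z^2)/(z + 1)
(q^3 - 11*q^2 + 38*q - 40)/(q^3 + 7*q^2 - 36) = (q^2 - 9*q + 20)/(q^2 + 9*q + 18)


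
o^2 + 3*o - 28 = (o - 4)*(o + 7)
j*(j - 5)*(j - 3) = j^3 - 8*j^2 + 15*j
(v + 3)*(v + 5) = v^2 + 8*v + 15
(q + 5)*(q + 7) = q^2 + 12*q + 35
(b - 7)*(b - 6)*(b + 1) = b^3 - 12*b^2 + 29*b + 42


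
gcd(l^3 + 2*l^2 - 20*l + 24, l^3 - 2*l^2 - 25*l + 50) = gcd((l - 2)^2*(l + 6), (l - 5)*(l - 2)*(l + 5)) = l - 2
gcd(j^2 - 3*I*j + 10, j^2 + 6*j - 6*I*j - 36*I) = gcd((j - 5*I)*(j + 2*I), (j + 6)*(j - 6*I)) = 1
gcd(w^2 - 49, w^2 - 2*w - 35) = w - 7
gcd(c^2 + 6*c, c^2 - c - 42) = c + 6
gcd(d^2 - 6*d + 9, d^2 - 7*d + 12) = d - 3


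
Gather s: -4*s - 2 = -4*s - 2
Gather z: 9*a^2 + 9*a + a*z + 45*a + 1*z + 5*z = 9*a^2 + 54*a + z*(a + 6)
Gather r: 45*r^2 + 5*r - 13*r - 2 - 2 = 45*r^2 - 8*r - 4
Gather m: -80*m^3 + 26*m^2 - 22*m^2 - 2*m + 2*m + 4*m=-80*m^3 + 4*m^2 + 4*m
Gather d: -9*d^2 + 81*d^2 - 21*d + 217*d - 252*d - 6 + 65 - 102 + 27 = 72*d^2 - 56*d - 16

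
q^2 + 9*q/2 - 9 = (q - 3/2)*(q + 6)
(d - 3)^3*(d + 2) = d^4 - 7*d^3 + 9*d^2 + 27*d - 54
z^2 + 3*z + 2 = (z + 1)*(z + 2)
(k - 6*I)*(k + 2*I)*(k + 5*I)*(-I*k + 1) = -I*k^4 + 2*k^3 - 31*I*k^2 + 92*k + 60*I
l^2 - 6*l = l*(l - 6)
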